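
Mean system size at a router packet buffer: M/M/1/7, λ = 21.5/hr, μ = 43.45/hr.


ρ = 21.5/43.45 = 0.4948
L = ρ[1 − (K+1)ρ^K + Kρ^(K+1)] / [(1−ρ)(1−ρ^(K+1))]
Numerator: 0.4948·(1 − 8·0.007263 + 7·0.003594) = 0.478518
Denominator: (0.5052)·(0.996406) = 0.503363
L = 0.478518/0.503363 = 0.9506

Final: 0.9506


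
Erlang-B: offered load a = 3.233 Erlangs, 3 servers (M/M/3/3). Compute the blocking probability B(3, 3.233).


B(c,a) = (a^c/c!) / Σ_{k=0}^{c} a^k/k!
a^3/3! = 5.632042
Σ terms (k=0..3): 1.00000 + 3.23300 + 5.22614 + 5.63204 = 15.091186
B = 5.632042/15.091186 = 0.373201

Final: 0.373201


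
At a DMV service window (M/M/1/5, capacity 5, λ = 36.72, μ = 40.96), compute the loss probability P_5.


ρ = λ/μ = 36.72/40.96 = 0.8965
P_K = (1−ρ)ρ^K/(1−ρ^(K+1)) = (0.1035·0.579047)/(1 − 0.519106)
= 0.059940/0.480894 = 0.124644

Final: 0.124644


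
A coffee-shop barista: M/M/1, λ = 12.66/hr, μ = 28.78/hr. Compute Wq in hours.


ρ = 12.66/28.78 = 0.4399
Wq = ρ/(μ−λ) = 0.4399/(28.78 − 12.66) = 0.4399/16.12 = 0.02729 hr

Final: 0.02729 hr


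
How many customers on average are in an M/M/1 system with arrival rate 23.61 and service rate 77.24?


ρ = λ/μ = 23.61/77.24 = 0.3057
L = ρ/(1−ρ) = 0.3057/(1 − 0.3057) = 0.3057/0.6943 = 0.4402

Final: 0.4402


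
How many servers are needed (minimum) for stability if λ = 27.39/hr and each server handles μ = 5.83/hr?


Stability requires cμ > λ ⇔ c > λ/μ.
λ/μ = 27.39/5.83 = 4.6981
Minimum integer c = ⌊4.6981⌋ + 1 = 5
Check: 5·5.83 = 29.15 > 27.39, while 4·5.83 = 23.32 ≤ 27.39

Final: 5 servers


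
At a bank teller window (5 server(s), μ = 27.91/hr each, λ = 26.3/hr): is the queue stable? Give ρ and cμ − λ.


Total capacity cμ = 5·27.91 = 139.55/hr
ρ = λ/(cμ) = 26.3/139.55 = 0.1885
Stable ⇔ ρ < 1: YES
Spare capacity = cμ − λ = 139.55 − 26.3 = 113.25/hr

Final: ρ = 0.1885; stable; margin = 113.25/hr


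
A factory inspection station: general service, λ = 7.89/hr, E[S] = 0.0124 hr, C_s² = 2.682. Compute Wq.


ρ = λ·E[S] = 7.89·0.0124 = 0.09784
E[S²] = E[S]²(1+C_s²) = 0.0124²·(1+2.682) = 0.0005661
Wq = λ·E[S²]/(2(1−ρ)) = 7.89·0.0005661/(2·0.9022) = 0.002476 hr

Final: 0.002476 hr


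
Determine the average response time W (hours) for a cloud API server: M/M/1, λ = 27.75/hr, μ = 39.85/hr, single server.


W = 1/(μ−λ) = 1/(39.85 − 27.75) = 1/12.10 = 0.08264 hr

Final: 0.08264 hr


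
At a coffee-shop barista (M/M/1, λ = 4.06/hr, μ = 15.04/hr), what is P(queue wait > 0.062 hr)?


ρ = 4.06/15.04 = 0.2699
P(Wq > t) = ρ·e^{−(μ−λ)t} = 0.2699·e^{−0.6808}
= 0.2699·0.506232 = 0.136656

Final: 0.136656


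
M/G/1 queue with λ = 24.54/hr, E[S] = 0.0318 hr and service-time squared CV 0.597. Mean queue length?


ρ = λ·E[S] = 24.54·0.0318 = 0.7804
Lq = ρ²(1+C_s²)/(2(1−ρ)) = 0.6090·(1+0.597)/(2·0.2196)
= 0.6090·1.5970/0.4393 = 2.21407

Final: 2.21407


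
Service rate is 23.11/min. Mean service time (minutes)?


Mean service time = 1/μ = 1/23.11 minute = 0.04327 minute
In minutes: 0.04327 × 1 = 0.04327 min

Final: 0.04327 min


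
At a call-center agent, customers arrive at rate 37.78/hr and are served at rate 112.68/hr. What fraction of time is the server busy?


ρ = λ/μ = 37.78/112.68 = 0.3353

Final: 0.3353


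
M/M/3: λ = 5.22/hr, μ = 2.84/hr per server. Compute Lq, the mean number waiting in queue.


a = λ/μ = 1.8380; ρ = a/3 = 0.6127
P₀ = 0.138905
Lq = P₀·a^c·ρ / (c!·(1−ρ)²) = 0.138905·6.20950·0.6127/(6·0.15002)
= 0.58709

Final: 0.58709


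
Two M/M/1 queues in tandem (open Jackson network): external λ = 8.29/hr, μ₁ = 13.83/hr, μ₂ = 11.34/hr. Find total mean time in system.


Each node sees arrival rate λ = 8.29/hr (tandem ⇒ throughput preserved).
W₁ = 1/(μ₁−λ) = 1/(13.83−8.29) = 0.18051 hr
W₂ = 1/(μ₂−λ) = 1/(11.34−8.29) = 0.32787 hr
W_total = W₁ + W₂ = 0.18051 + 0.32787 = 0.50837 hr

Final: 0.50837 hr


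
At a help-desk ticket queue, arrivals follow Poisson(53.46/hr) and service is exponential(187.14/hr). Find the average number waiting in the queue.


ρ = 53.46/187.14 = 0.2857
Lq = ρ²/(1−ρ) = 0.08161/0.7143 = 0.1142

Final: 0.1142


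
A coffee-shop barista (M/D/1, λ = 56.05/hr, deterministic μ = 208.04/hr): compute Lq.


ρ = 56.05/208.04 = 0.2694
M/D/1: Lq = ρ²/(2(1−ρ)) = 0.07259/(2·0.7306) = 0.04968

Final: 0.04968


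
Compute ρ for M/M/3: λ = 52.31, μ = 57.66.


ρ = λ/(cμ) = 52.31/(3·57.66) = 52.31/172.98 = 0.3024

Final: 0.3024


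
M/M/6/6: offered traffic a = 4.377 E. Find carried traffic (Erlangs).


B(6,4.377) = 0.144945 (Erlang-B)
Carried load = a(1 − B) = 4.377·(1 − 0.144945) = 4.377·0.855055 = 3.7426 E

Final: 3.7426 Erlangs


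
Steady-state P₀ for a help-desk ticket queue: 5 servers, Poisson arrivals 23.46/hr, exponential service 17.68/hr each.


a = λ/μ = 23.46/17.68 = 1.3269; ρ = a/c = 0.2654
Σ_{k=0}^{4} a^k/k! (terms k=0..4) = 1.00000 + 1.32692 + 0.88036 + 0.38939 + 0.12917 = 3.72585
Tail: a^5/(5!(1−ρ)) = 4.11366/(120·0.7346) = 0.04666
P₀ = 1/(3.72585 + 0.04666) = 1/3.77251 = 0.265075

Final: 0.265075


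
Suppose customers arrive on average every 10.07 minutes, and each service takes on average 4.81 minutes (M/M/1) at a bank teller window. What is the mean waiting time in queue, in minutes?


λ = 60/10.07 = 5.9583 /hr
μ = 60/4.81 = 12.4740 /hr
ρ = λ/μ = 5.9583/12.4740 = 0.4777
Wq = ρ/(μ−λ) = 0.4777/(12.4740−5.9583) = 0.07331 hr
In minutes: 0.07331·60 = 4.398 min

Final: 4.398 min


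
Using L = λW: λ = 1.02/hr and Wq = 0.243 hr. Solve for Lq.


Lq = λWq = 1.02·0.243 = 0.2479

Final: 0.2479


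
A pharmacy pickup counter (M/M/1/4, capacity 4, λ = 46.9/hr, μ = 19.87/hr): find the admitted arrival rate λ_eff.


ρ = 2.3603; P_K = (1−ρ)ρ^4/(1−ρ^5) = 0.584308
λ_eff = λ(1 − P_K) = 46.9·(1 − 0.584308) = 46.9·0.415692 = 19.4959 /hr

Final: 19.4959 /hr


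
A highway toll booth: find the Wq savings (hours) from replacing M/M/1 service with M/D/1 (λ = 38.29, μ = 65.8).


ρ = 38.29/65.8 = 0.5819
Wq(M/M/1) = ρ/(μ−λ) = 0.5819/27.51 = 0.02115 hr
Wq(M/D/1) = ρ/(2(μ−λ)) = 0.01058 hr
Savings = 0.02115 − 0.01058 = 0.01058 hr

Final: 0.01058 hr


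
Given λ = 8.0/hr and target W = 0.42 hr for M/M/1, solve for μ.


W = 1/(μ−λ) ⇒ μ − λ = 1/W = 1/0.42 = 2.3810
μ = λ + 1/W = 8.0 + 2.3810 = 10.3810 per hr

Final: 10.3810 /hr


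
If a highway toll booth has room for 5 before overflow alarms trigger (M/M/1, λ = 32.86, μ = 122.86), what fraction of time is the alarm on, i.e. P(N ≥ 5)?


ρ = 32.86/122.86 = 0.2675
P(N ≥ n) = ρ^n = 0.2675^5 = 0.001369

Final: 0.001369


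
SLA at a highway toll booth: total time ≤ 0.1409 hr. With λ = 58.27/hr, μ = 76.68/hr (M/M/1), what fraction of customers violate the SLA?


W ~ Exponential(μ−λ) for M/M/1.
μ − λ = 76.68 − 58.27 = 18.4100
P(W > t) = e^{−(μ−λ)t} = e^{−2.5940} = 0.074723

Final: 0.074723


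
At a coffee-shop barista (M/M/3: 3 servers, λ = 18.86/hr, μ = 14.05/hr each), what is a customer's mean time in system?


a = 1.3423; ρ = 0.4474; P₀ = 0.251707
Lq = P₀·a^c·ρ/(c!(1−ρ)²) = 0.14871
Wq = Lq/λ = 0.14871/18.86 = 0.007885 hr
W = Wq + 1/μ = 0.007885 + 0.07117 = 0.07906 hr

Final: 0.07906 hr


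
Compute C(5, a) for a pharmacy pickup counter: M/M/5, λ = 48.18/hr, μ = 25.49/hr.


a = λ/μ = 1.8902; ρ = a/5 = 0.3780
P₀ = 0.150216 (from M/M/c formula)
C(c,a) = [a^c/(c!(1−ρ))]·P₀ = [24.12597/(120·0.6220)]·0.150216
= 0.32325·0.150216 = 0.048557

Final: 0.048557


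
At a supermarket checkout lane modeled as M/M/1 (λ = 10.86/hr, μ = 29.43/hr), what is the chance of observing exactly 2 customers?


ρ = 10.86/29.43 = 0.3690
P_n = (1−ρ)·ρ^n = (1 − 0.3690)·0.3690^2 = 0.6310·0.136169 = 0.085921

Final: 0.085921


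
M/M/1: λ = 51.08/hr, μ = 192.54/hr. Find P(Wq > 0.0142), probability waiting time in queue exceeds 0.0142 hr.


ρ = 51.08/192.54 = 0.2653
P(Wq > t) = ρ·e^{−(μ−λ)t} = 0.2653·e^{−2.0087}
= 0.2653·0.134159 = 0.035592

Final: 0.035592


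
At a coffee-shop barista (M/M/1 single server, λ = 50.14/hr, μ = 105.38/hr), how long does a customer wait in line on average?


ρ = 50.14/105.38 = 0.4758
Wq = ρ/(μ−λ) = 0.4758/(105.38 − 50.14) = 0.4758/55.24 = 0.008613 hr

Final: 0.008613 hr


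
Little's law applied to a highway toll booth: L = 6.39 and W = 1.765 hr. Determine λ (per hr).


λ = L/W = 6.39/1.765 = 3.6204 /hr

Final: 3.6204 /hr


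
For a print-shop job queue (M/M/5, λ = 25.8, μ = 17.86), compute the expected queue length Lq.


a = λ/μ = 1.4446; ρ = a/5 = 0.2889
P₀ = 0.235541
Lq = P₀·a^c·ρ / (c!·(1−ρ)²) = 0.235541·6.29059·0.2889/(120·0.50564)
= 0.007055

Final: 0.007055


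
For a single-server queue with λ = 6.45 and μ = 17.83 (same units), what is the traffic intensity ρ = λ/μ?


ρ = λ/μ = 6.45/17.83 = 0.3617

Final: 0.3617


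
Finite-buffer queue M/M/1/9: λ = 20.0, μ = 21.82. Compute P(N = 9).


ρ = λ/μ = 20.0/21.82 = 0.9166
P_K = (1−ρ)ρ^K/(1−ρ^(K+1)) = (0.08341·0.456643)/(1 − 0.418555)
= 0.038089/0.581445 = 0.065507

Final: 0.065507


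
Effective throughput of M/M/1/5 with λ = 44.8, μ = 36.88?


ρ = 1.2148; P_K = (1−ρ)ρ^5/(1−ρ^6) = 0.256668
λ_eff = λ(1 − P_K) = 44.8·(1 − 0.256668) = 44.8·0.743332 = 33.3013 /hr

Final: 33.3013 /hr


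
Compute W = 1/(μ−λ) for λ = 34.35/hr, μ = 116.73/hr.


W = 1/(μ−λ) = 1/(116.73 − 34.35) = 1/82.38 = 0.01214 hr

Final: 0.01214 hr


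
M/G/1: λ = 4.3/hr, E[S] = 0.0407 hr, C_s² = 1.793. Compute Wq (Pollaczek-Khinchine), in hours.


ρ = λ·E[S] = 4.3·0.0407 = 0.1750
E[S²] = E[S]²(1+C_s²) = 0.0407²·(1+1.793) = 0.004627
Wq = λ·E[S²]/(2(1−ρ)) = 4.3·0.004627/(2·0.8250) = 0.01206 hr

Final: 0.01206 hr


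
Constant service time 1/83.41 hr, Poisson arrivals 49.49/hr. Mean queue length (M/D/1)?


ρ = 49.49/83.41 = 0.5933
M/D/1: Lq = ρ²/(2(1−ρ)) = 0.3520/(2·0.4067) = 0.43284

Final: 0.43284


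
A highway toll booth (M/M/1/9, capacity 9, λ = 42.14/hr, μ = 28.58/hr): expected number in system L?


ρ = 42.14/28.58 = 1.4745
L = ρ[1 − (K+1)ρ^K + Kρ^(K+1)] / [(1−ρ)(1−ρ^(K+1))]
Numerator: 1.4745·(1 − 10·32.937510 + 9·48.564964) = 160.287666
Denominator: (-0.4745)·(-47.564964) = 22.567561
L = 160.287666/22.567561 = 7.1026

Final: 7.1026


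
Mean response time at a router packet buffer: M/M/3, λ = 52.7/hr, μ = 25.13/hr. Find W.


a = 2.0971; ρ = 0.6990; P₀ = 0.096124
Lq = P₀·a^c·ρ/(c!(1−ρ)²) = 1.14023
Wq = Lq/λ = 1.14023/52.7 = 0.02164 hr
W = Wq + 1/μ = 0.02164 + 0.03979 = 0.06143 hr

Final: 0.06143 hr


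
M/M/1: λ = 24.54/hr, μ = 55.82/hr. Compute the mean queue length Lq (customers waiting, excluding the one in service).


ρ = 24.54/55.82 = 0.4396
Lq = ρ²/(1−ρ) = 0.1933/0.5604 = 0.3449

Final: 0.3449


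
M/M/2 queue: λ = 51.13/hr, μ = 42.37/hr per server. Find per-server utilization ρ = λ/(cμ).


ρ = λ/(cμ) = 51.13/(2·42.37) = 51.13/84.74 = 0.6034

Final: 0.6034


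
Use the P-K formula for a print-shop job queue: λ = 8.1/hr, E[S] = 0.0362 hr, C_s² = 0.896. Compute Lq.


ρ = λ·E[S] = 8.1·0.0362 = 0.2932
Lq = ρ²(1+C_s²)/(2(1−ρ)) = 0.08598·(1+0.896)/(2·0.7068)
= 0.08598·1.8960/1.4136 = 0.11532

Final: 0.11532


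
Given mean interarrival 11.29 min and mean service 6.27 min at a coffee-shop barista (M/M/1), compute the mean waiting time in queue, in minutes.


λ = 60/11.29 = 5.3144 /hr
μ = 60/6.27 = 9.5694 /hr
ρ = λ/μ = 5.3144/9.5694 = 0.5554
Wq = ρ/(μ−λ) = 0.5554/(9.5694−5.3144) = 0.13052 hr
In minutes: 0.13052·60 = 7.831 min

Final: 7.831 min


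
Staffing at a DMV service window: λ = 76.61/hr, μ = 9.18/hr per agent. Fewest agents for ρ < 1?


Stability requires cμ > λ ⇔ c > λ/μ.
λ/μ = 76.61/9.18 = 8.3453
Minimum integer c = ⌊8.3453⌋ + 1 = 9
Check: 9·9.18 = 82.62 > 76.61, while 8·9.18 = 73.44 ≤ 76.61

Final: 9 servers


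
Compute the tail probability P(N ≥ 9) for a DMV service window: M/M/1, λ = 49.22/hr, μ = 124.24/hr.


ρ = 49.22/124.24 = 0.3962
P(N ≥ n) = ρ^n = 0.3962^9 = 0.0002404

Final: 0.0002404


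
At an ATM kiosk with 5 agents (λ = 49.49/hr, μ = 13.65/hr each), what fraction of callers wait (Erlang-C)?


a = λ/μ = 3.6256; ρ = a/5 = 0.7251
P₀ = 0.022058 (from M/M/c formula)
C(c,a) = [a^c/(c!(1−ρ))]·P₀ = [626.50424/(120·0.2749)]·0.022058
= 18.99383·0.022058 = 0.418963

Final: 0.418963


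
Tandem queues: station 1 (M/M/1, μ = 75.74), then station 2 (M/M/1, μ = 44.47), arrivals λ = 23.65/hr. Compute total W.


Each node sees arrival rate λ = 23.65/hr (tandem ⇒ throughput preserved).
W₁ = 1/(μ₁−λ) = 1/(75.74−23.65) = 0.01920 hr
W₂ = 1/(μ₂−λ) = 1/(44.47−23.65) = 0.04803 hr
W_total = W₁ + W₂ = 0.01920 + 0.04803 = 0.06723 hr

Final: 0.06723 hr


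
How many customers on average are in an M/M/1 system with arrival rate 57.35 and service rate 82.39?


ρ = λ/μ = 57.35/82.39 = 0.6961
L = ρ/(1−ρ) = 0.6961/(1 − 0.6961) = 0.6961/0.3039 = 2.2903

Final: 2.2903


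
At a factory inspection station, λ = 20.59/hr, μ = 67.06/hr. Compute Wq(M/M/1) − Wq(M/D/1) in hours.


ρ = 20.59/67.06 = 0.3070
Wq(M/M/1) = ρ/(μ−λ) = 0.3070/46.47 = 0.006607 hr
Wq(M/D/1) = ρ/(2(μ−λ)) = 0.003304 hr
Savings = 0.006607 − 0.003304 = 0.003304 hr

Final: 0.003304 hr


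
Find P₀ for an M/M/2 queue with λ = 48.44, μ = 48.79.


a = λ/μ = 48.44/48.79 = 0.9928; ρ = a/c = 0.4964
Σ_{k=0}^{1} a^k/k! (terms k=0..1) = 1.00000 + 0.99283 = 1.99283
Tail: a^2/(2!(1−ρ)) = 0.98570/(2·0.5036) = 0.97868
P₀ = 1/(1.99283 + 0.97868) = 1/2.97151 = 0.336529

Final: 0.336529


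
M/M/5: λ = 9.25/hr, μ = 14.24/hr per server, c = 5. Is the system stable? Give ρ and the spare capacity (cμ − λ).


Total capacity cμ = 5·14.24 = 71.20/hr
ρ = λ/(cμ) = 9.25/71.20 = 0.1299
Stable ⇔ ρ < 1: YES
Spare capacity = cμ − λ = 71.20 − 9.25 = 61.95/hr

Final: ρ = 0.1299; stable; margin = 61.95/hr


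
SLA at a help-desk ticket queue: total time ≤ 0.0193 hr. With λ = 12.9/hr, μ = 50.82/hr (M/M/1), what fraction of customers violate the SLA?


W ~ Exponential(μ−λ) for M/M/1.
μ − λ = 50.82 − 12.9 = 37.9200
P(W > t) = e^{−(μ−λ)t} = e^{−0.7319} = 0.481015

Final: 0.481015


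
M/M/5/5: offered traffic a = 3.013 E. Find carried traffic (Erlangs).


B(5,3.013) = 0.111167 (Erlang-B)
Carried load = a(1 − B) = 3.013·(1 − 0.111167) = 3.013·0.888833 = 2.6781 E

Final: 2.6781 Erlangs


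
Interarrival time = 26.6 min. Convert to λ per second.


λ = 1/(interarrival time) in consistent units.
1 second = 0.0166667 min, so λ = 0.0166667/26.6 = 0.0006266 per second

Final: 0.0006266 /sec


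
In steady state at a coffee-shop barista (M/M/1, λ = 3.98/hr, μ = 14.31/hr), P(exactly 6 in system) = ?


ρ = 3.98/14.31 = 0.2781
P_n = (1−ρ)·ρ^n = (1 − 0.2781)·0.2781^6 = 0.7219·0.0004629 = 0.0003341

Final: 0.0003341


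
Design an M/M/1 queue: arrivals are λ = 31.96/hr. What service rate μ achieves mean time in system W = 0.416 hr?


W = 1/(μ−λ) ⇒ μ − λ = 1/W = 1/0.416 = 2.4038
μ = λ + 1/W = 31.96 + 2.4038 = 34.3638 per hr

Final: 34.3638 /hr


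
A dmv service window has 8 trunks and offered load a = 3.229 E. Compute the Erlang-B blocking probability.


B(c,a) = (a^c/c!) / Σ_{k=0}^{c} a^k/k!
a^8/8! = 0.293105
Σ terms (k=0..8): 1.00000 + 3.22900 + 5.21322 + 5.61116 + 4.52961 + 2.92522 + 1.57426 + 0.72618 + 0.29311 = 25.101763
B = 0.293105/25.101763 = 0.011677

Final: 0.011677


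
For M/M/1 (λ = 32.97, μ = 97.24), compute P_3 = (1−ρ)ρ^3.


ρ = 32.97/97.24 = 0.3391
P_n = (1−ρ)·ρ^n = (1 − 0.3391)·0.3391^3 = 0.6609·0.038978 = 0.025762

Final: 0.025762


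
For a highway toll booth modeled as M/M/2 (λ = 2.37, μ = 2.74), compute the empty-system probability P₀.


a = λ/μ = 2.37/2.74 = 0.8650; ρ = a/c = 0.4325
Σ_{k=0}^{1} a^k/k! (terms k=0..1) = 1.00000 + 0.86496 = 1.86496
Tail: a^2/(2!(1−ρ)) = 0.74816/(2·0.5675) = 0.65915
P₀ = 1/(1.86496 + 0.65915) = 1/2.52412 = 0.396178

Final: 0.396178


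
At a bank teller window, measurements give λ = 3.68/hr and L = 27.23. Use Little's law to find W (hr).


W = L/λ = 27.23/3.68 = 7.3995 hr

Final: 7.3995 hr


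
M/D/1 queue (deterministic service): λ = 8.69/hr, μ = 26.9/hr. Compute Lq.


ρ = 8.69/26.9 = 0.3230
M/D/1: Lq = ρ²/(2(1−ρ)) = 0.1044/(2·0.6770) = 0.07708

Final: 0.07708


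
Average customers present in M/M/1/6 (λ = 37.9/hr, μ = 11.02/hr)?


ρ = 37.9/11.02 = 3.4392
L = ρ[1 − (K+1)ρ^K + Kρ^(K+1)] / [(1−ρ)(1−ρ^(K+1))]
Numerator: 3.4392·(1 − 7·1654.800688 + 6·5691.192928) = 77604.042590
Denominator: (-2.4392)·(-5690.192928) = 13879.526851
L = 77604.042590/13879.526851 = 5.5913

Final: 5.5913


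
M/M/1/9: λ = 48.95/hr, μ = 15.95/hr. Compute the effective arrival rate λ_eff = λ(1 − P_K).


ρ = 3.0690; P_K = (1−ρ)ρ^9/(1−ρ^10) = 0.674166
λ_eff = λ(1 − P_K) = 48.95·(1 − 0.674166) = 48.95·0.325834 = 15.9496 /hr

Final: 15.9496 /hr


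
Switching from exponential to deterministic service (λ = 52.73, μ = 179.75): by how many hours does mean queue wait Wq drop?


ρ = 52.73/179.75 = 0.2934
Wq(M/M/1) = ρ/(μ−λ) = 0.2934/127.02 = 0.002309 hr
Wq(M/D/1) = ρ/(2(μ−λ)) = 0.001155 hr
Savings = 0.002309 − 0.001155 = 0.001155 hr

Final: 0.001155 hr


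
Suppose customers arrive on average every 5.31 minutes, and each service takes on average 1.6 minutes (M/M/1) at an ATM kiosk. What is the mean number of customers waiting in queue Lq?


λ = 60/5.31 = 11.2994 /hr
μ = 60/1.6 = 37.5000 /hr
ρ = λ/μ = 11.2994/37.5000 = 0.3013
Lq = ρ²/(1−ρ) = 0.09079/0.6987 = 0.1299

Final: 0.1299


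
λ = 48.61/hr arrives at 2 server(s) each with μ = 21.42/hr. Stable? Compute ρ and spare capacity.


Total capacity cμ = 2·21.42 = 42.84/hr
ρ = λ/(cμ) = 48.61/42.84 = 1.1347
Stable ⇔ ρ < 1: NO
Spare capacity = cμ − λ = 42.84 − 48.61 = -5.77/hr

Final: ρ = 1.1347; unstable; margin = -5.77/hr


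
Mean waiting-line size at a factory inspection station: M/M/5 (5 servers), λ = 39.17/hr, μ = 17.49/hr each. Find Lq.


a = λ/μ = 2.2396; ρ = a/5 = 0.4479
P₀ = 0.105062
Lq = P₀·a^c·ρ / (c!·(1−ρ)²) = 0.105062·56.34026·0.4479/(120·0.30480)
= 0.07249

Final: 0.07249


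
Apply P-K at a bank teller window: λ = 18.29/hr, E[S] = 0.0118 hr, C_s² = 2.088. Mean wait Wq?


ρ = λ·E[S] = 18.29·0.0118 = 0.2158
E[S²] = E[S]²(1+C_s²) = 0.0118²·(1+2.088) = 0.0004300
Wq = λ·E[S²]/(2(1−ρ)) = 18.29·0.0004300/(2·0.7842) = 0.005014 hr

Final: 0.005014 hr


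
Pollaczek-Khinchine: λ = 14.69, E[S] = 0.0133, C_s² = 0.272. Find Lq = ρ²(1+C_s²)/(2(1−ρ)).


ρ = λ·E[S] = 14.69·0.0133 = 0.1954
Lq = ρ²(1+C_s²)/(2(1−ρ)) = 0.03817·(1+0.272)/(2·0.8046)
= 0.03817·1.2720/1.6092 = 0.03017

Final: 0.03017


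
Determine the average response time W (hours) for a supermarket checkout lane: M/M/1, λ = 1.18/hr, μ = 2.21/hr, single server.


W = 1/(μ−λ) = 1/(2.21 − 1.18) = 1/1.03 = 0.9709 hr

Final: 0.9709 hr


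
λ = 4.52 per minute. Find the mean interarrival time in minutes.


Mean interarrival time = 1/λ = 1/4.52 minute = 0.22124 minute
In minutes: 0.22124 × 1 = 0.2212 min

Final: 0.2212 min


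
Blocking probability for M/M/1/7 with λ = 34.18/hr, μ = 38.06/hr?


ρ = λ/μ = 34.18/38.06 = 0.8981
P_K = (1−ρ)ρ^K/(1−ρ^(K+1)) = (0.1019·0.471111)/(1 − 0.423084)
= 0.048027/0.576916 = 0.083248

Final: 0.083248


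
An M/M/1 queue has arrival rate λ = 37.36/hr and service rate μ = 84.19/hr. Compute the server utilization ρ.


ρ = λ/μ = 37.36/84.19 = 0.4438

Final: 0.4438


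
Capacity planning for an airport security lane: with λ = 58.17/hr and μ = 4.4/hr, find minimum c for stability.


Stability requires cμ > λ ⇔ c > λ/μ.
λ/μ = 58.17/4.4 = 13.2205
Minimum integer c = ⌊13.2205⌋ + 1 = 14
Check: 14·4.4 = 61.60 > 58.17, while 13·4.4 = 57.20 ≤ 58.17

Final: 14 servers


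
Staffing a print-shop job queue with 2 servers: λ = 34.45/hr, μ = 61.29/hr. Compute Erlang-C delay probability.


a = λ/μ = 0.5621; ρ = a/2 = 0.2810
P₀ = 0.561230 (from M/M/c formula)
C(c,a) = [a^c/(c!(1−ρ))]·P₀ = [0.31594/(2·0.7190)]·0.561230
= 0.21972·0.561230 = 0.123312

Final: 0.123312


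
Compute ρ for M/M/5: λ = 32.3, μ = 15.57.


ρ = λ/(cμ) = 32.3/(5·15.57) = 32.3/77.85 = 0.4149

Final: 0.4149


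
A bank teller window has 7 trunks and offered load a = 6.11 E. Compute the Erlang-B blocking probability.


B(c,a) = (a^c/c!) / Σ_{k=0}^{c} a^k/k!
a^7/7! = 63.075098
Σ terms (k=0..7): 1.00000 + 6.11000 + 18.66605 + 38.01652 + 58.07024 + 70.96183 + 72.26280 + 63.07510 = 328.162533
B = 63.075098/328.162533 = 0.192207

Final: 0.192207


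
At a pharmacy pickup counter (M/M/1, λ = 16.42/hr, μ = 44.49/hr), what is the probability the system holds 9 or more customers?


ρ = 16.42/44.49 = 0.3691
P(N ≥ n) = ρ^n = 0.3691^9 = 0.0001271

Final: 0.0001271


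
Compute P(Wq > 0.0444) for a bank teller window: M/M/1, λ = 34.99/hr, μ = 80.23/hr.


ρ = 34.99/80.23 = 0.4361
P(Wq > t) = ρ·e^{−(μ−λ)t} = 0.4361·e^{−2.0087}
= 0.4361·0.134169 = 0.058514

Final: 0.058514


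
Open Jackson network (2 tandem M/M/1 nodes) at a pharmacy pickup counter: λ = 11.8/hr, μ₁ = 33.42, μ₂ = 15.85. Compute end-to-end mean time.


Each node sees arrival rate λ = 11.8/hr (tandem ⇒ throughput preserved).
W₁ = 1/(μ₁−λ) = 1/(33.42−11.8) = 0.04625 hr
W₂ = 1/(μ₂−λ) = 1/(15.85−11.8) = 0.24691 hr
W_total = W₁ + W₂ = 0.04625 + 0.24691 = 0.29317 hr

Final: 0.29317 hr


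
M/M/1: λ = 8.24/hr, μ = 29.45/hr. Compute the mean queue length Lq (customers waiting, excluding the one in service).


ρ = 8.24/29.45 = 0.2798
Lq = ρ²/(1−ρ) = 0.07829/0.7202 = 0.1087

Final: 0.1087


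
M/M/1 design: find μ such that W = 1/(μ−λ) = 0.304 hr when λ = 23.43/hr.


W = 1/(μ−λ) ⇒ μ − λ = 1/W = 1/0.304 = 3.2895
μ = λ + 1/W = 23.43 + 3.2895 = 26.7195 per hr

Final: 26.7195 /hr


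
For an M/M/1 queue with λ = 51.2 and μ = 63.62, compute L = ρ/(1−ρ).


ρ = λ/μ = 51.2/63.62 = 0.8048
L = ρ/(1−ρ) = 0.8048/(1 − 0.8048) = 0.8048/0.1952 = 4.1224

Final: 4.1224


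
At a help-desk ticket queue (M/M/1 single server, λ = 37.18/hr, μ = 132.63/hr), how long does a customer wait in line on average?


ρ = 37.18/132.63 = 0.2803
Wq = ρ/(μ−λ) = 0.2803/(132.63 − 37.18) = 0.2803/95.45 = 0.002937 hr

Final: 0.002937 hr


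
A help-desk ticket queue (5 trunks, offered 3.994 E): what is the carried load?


B(5,3.994) = 0.198530 (Erlang-B)
Carried load = a(1 − B) = 3.994·(1 − 0.198530) = 3.994·0.801470 = 3.2011 E

Final: 3.2011 Erlangs


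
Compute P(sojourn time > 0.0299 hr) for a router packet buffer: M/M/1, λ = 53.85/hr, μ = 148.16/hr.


W ~ Exponential(μ−λ) for M/M/1.
μ − λ = 148.16 − 53.85 = 94.3100
P(W > t) = e^{−(μ−λ)t} = e^{−2.8199} = 0.059614

Final: 0.059614


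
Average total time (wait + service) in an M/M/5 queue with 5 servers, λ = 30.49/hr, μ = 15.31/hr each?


a = 1.9915; ρ = 0.3983; P₀ = 0.135497
Lq = P₀·a^c·ρ/(c!(1−ρ)²) = 0.03891
Wq = Lq/λ = 0.03891/30.49 = 0.001276 hr
W = Wq + 1/μ = 0.001276 + 0.06532 = 0.06659 hr

Final: 0.06659 hr


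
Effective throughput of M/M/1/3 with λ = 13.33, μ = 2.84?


ρ = 4.6937; P_K = (1−ρ)ρ^3/(1−ρ^4) = 0.788572
λ_eff = λ(1 − P_K) = 13.33·(1 − 0.788572) = 13.33·0.211428 = 2.8183 /hr

Final: 2.8183 /hr


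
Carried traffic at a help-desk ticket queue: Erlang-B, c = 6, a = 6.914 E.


B(6,6.914) = 0.325930 (Erlang-B)
Carried load = a(1 − B) = 6.914·(1 − 0.325930) = 6.914·0.674070 = 4.6605 E

Final: 4.6605 Erlangs


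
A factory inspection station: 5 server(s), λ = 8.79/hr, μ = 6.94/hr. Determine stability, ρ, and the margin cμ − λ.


Total capacity cμ = 5·6.94 = 34.70/hr
ρ = λ/(cμ) = 8.79/34.70 = 0.2533
Stable ⇔ ρ < 1: YES
Spare capacity = cμ − λ = 34.70 − 8.79 = 25.91/hr

Final: ρ = 0.2533; stable; margin = 25.91/hr


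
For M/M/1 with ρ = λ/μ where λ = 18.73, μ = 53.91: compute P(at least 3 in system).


ρ = 18.73/53.91 = 0.3474
P(N ≥ n) = ρ^n = 0.3474^3 = 0.041938

Final: 0.041938


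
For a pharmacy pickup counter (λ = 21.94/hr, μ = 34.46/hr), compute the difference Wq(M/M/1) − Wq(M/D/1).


ρ = 21.94/34.46 = 0.6367
Wq(M/M/1) = ρ/(μ−λ) = 0.6367/12.52 = 0.05085 hr
Wq(M/D/1) = ρ/(2(μ−λ)) = 0.02543 hr
Savings = 0.05085 − 0.02543 = 0.02543 hr

Final: 0.02543 hr


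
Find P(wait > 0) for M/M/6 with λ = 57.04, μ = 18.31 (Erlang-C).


a = λ/μ = 3.1152; ρ = a/6 = 0.5192
P₀ = 0.043448 (from M/M/c formula)
C(c,a) = [a^c/(c!(1−ρ))]·P₀ = [914.00177/(720·0.4808)]·0.043448
= 2.64031·0.043448 = 0.114717

Final: 0.114717


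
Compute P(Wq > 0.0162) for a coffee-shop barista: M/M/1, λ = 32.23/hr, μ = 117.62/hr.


ρ = 32.23/117.62 = 0.2740
P(Wq > t) = ρ·e^{−(μ−λ)t} = 0.2740·e^{−1.3833}
= 0.2740·0.250745 = 0.068709

Final: 0.068709


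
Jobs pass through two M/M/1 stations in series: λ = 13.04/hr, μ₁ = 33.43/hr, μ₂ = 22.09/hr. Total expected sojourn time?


Each node sees arrival rate λ = 13.04/hr (tandem ⇒ throughput preserved).
W₁ = 1/(μ₁−λ) = 1/(33.43−13.04) = 0.04904 hr
W₂ = 1/(μ₂−λ) = 1/(22.09−13.04) = 0.11050 hr
W_total = W₁ + W₂ = 0.04904 + 0.11050 = 0.15954 hr

Final: 0.15954 hr


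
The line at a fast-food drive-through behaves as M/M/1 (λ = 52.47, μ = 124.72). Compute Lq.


ρ = 52.47/124.72 = 0.4207
Lq = ρ²/(1−ρ) = 0.1770/0.5793 = 0.3055

Final: 0.3055


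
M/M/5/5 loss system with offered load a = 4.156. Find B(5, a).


B(c,a) = (a^c/c!) / Σ_{k=0}^{c} a^k/k!
a^5/5! = 10.332287
Σ terms (k=0..5): 1.00000 + 4.15600 + 8.63617 + 11.96397 + 12.43057 + 10.33229 = 48.518992
B = 10.332287/48.518992 = 0.212953

Final: 0.212953


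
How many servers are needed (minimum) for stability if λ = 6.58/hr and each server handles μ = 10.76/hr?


Stability requires cμ > λ ⇔ c > λ/μ.
λ/μ = 6.58/10.76 = 0.6115
Minimum integer c = ⌊0.6115⌋ + 1 = 1
Check: 1·10.76 = 10.76 > 6.58, while 0·10.76 = 0.00 ≤ 6.58

Final: 1 servers


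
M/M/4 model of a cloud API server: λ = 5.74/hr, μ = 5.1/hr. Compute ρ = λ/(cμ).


ρ = λ/(cμ) = 5.74/(4·5.1) = 5.74/20.40 = 0.2814

Final: 0.2814


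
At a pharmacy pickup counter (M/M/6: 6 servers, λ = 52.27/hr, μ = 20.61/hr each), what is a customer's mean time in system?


a = 2.5361; ρ = 0.4227; P₀ = 0.078683
Lq = P₀·a^c·ρ/(c!(1−ρ)²) = 0.03688
Wq = Lq/λ = 0.03688/52.27 = 0.0007056 hr
W = Wq + 1/μ = 0.0007056 + 0.04852 = 0.04923 hr

Final: 0.04923 hr


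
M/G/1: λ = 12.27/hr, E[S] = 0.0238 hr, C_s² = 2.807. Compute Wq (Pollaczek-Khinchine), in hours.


ρ = λ·E[S] = 12.27·0.0238 = 0.2920
E[S²] = E[S]²(1+C_s²) = 0.0238²·(1+2.807) = 0.002156
Wq = λ·E[S²]/(2(1−ρ)) = 12.27·0.002156/(2·0.7080) = 0.01869 hr

Final: 0.01869 hr


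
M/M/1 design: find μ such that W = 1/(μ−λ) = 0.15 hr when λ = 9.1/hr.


W = 1/(μ−λ) ⇒ μ − λ = 1/W = 1/0.15 = 6.6667
μ = λ + 1/W = 9.1 + 6.6667 = 15.7667 per hr

Final: 15.7667 /hr


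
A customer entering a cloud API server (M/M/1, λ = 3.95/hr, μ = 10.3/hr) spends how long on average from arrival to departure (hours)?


W = 1/(μ−λ) = 1/(10.3 − 3.95) = 1/6.35 = 0.1575 hr

Final: 0.1575 hr


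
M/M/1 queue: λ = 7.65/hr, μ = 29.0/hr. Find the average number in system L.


ρ = λ/μ = 7.65/29.0 = 0.2638
L = ρ/(1−ρ) = 0.2638/(1 − 0.2638) = 0.2638/0.7362 = 0.3583

Final: 0.3583


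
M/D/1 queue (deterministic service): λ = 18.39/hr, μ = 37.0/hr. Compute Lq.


ρ = 18.39/37.0 = 0.4970
M/D/1: Lq = ρ²/(2(1−ρ)) = 0.2470/(2·0.5030) = 0.24558

Final: 0.24558


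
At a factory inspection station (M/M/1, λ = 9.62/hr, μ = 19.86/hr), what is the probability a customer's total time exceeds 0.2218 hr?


W ~ Exponential(μ−λ) for M/M/1.
μ − λ = 19.86 − 9.62 = 10.2400
P(W > t) = e^{−(μ−λ)t} = e^{−2.2712} = 0.103185

Final: 0.103185


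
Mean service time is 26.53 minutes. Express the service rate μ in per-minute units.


μ = 1/(service time) in consistent units.
1 minute = 1 min, so μ = 1/26.53 = 0.03769 per minute

Final: 0.03769 /min


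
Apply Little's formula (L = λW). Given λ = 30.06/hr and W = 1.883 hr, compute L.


L = λW = 30.06·1.883 = 56.6030

Final: 56.6030


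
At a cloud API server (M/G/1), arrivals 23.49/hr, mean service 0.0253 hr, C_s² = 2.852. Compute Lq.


ρ = λ·E[S] = 23.49·0.0253 = 0.5943
Lq = ρ²(1+C_s²)/(2(1−ρ)) = 0.3532·(1+2.852)/(2·0.4057)
= 0.3532·3.8520/0.8114 = 1.67670

Final: 1.67670


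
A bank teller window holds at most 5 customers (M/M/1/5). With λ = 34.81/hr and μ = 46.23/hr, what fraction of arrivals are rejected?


ρ = λ/μ = 34.81/46.23 = 0.7530
P_K = (1−ρ)ρ^K/(1−ρ^(K+1)) = (0.2470·0.242048)/(1 − 0.182256)
= 0.059792/0.817744 = 0.073118

Final: 0.073118


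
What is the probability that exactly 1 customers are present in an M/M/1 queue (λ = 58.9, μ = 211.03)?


ρ = 58.9/211.03 = 0.2791
P_n = (1−ρ)·ρ^n = (1 − 0.2791)·0.2791^1 = 0.7209·0.279107 = 0.201206

Final: 0.201206


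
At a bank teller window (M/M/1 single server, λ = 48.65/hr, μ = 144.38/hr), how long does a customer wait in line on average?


ρ = 48.65/144.38 = 0.3370
Wq = ρ/(μ−λ) = 0.3370/(144.38 − 48.65) = 0.3370/95.73 = 0.003520 hr

Final: 0.003520 hr


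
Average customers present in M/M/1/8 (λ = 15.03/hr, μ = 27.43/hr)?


ρ = 15.03/27.43 = 0.5479
L = ρ[1 − (K+1)ρ^K + Kρ^(K+1)] / [(1−ρ)(1−ρ^(K+1))]
Numerator: 0.5479·(1 − 9·0.008126 + 8·0.004452) = 0.527386
Denominator: (0.4521)·(0.995548) = 0.450047
L = 0.527386/0.450047 = 1.1718

Final: 1.1718


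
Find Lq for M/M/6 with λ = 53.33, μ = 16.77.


a = λ/μ = 3.1801; ρ = a/6 = 0.5300
P₀ = 0.040610
Lq = P₀·a^c·ρ / (c!·(1−ρ)²) = 0.040610·1034.26333·0.5300/(720·0.22089)
= 0.13997

Final: 0.13997


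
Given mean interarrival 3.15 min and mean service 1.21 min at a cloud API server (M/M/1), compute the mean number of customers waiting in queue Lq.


λ = 60/3.15 = 19.0476 /hr
μ = 60/1.21 = 49.5868 /hr
ρ = λ/μ = 19.0476/49.5868 = 0.3841
Lq = ρ²/(1−ρ) = 0.1476/0.6159 = 0.2396

Final: 0.2396


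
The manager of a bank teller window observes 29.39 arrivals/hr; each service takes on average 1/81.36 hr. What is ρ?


ρ = λ/μ = 29.39/81.36 = 0.3612

Final: 0.3612


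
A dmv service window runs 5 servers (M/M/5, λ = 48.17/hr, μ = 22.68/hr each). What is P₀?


a = λ/μ = 48.17/22.68 = 2.1239; ρ = a/c = 0.4248
Σ_{k=0}^{4} a^k/k! (terms k=0..4) = 1.00000 + 2.12390 + 2.25547 + 1.59680 + 0.84786 = 7.82402
Tail: a^5/(5!(1−ρ)) = 43.21833/(120·0.5752) = 0.62611
P₀ = 1/(7.82402 + 0.62611) = 1/8.45014 = 0.118341

Final: 0.118341


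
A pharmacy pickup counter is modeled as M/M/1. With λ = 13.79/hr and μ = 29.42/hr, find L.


ρ = λ/μ = 13.79/29.42 = 0.4687
L = ρ/(1−ρ) = 0.4687/(1 − 0.4687) = 0.4687/0.5313 = 0.8823

Final: 0.8823


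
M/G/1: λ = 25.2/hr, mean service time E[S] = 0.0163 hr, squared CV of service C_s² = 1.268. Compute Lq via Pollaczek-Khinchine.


ρ = λ·E[S] = 25.2·0.0163 = 0.4108
Lq = ρ²(1+C_s²)/(2(1−ρ)) = 0.1687·(1+1.268)/(2·0.5892)
= 0.1687·2.2680/1.1785 = 0.32471

Final: 0.32471


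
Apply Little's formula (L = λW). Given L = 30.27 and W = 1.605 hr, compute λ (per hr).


λ = L/W = 30.27/1.605 = 18.8598 /hr

Final: 18.8598 /hr


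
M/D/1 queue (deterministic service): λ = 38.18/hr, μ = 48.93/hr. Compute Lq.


ρ = 38.18/48.93 = 0.7803
M/D/1: Lq = ρ²/(2(1−ρ)) = 0.6089/(2·0.2197) = 1.38566

Final: 1.38566


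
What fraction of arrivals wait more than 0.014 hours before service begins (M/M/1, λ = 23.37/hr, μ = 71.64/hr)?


ρ = 23.37/71.64 = 0.3262
P(Wq > t) = ρ·e^{−(μ−λ)t} = 0.3262·e^{−0.6758}
= 0.3262·0.508759 = 0.165965

Final: 0.165965


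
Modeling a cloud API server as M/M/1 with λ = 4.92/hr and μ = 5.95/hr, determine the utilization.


ρ = λ/μ = 4.92/5.95 = 0.8269

Final: 0.8269


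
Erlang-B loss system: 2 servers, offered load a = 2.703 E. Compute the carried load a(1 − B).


B(2,2.703) = 0.496609 (Erlang-B)
Carried load = a(1 − B) = 2.703·(1 − 0.496609) = 2.703·0.503391 = 1.3607 E

Final: 1.3607 Erlangs


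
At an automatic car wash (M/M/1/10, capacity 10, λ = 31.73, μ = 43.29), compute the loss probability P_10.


ρ = λ/μ = 31.73/43.29 = 0.7330
P_K = (1−ρ)ρ^K/(1−ρ^(K+1)) = (0.2670·0.044753)/(1 − 0.032803)
= 0.011951/0.967197 = 0.012356

Final: 0.012356


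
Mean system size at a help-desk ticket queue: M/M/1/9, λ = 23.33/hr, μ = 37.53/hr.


ρ = 23.33/37.53 = 0.6216
L = ρ[1 − (K+1)ρ^K + Kρ^(K+1)] / [(1−ρ)(1−ρ^(K+1))]
Numerator: 0.6216·(1 − 10·0.013862 + 9·0.008617) = 0.583675
Denominator: (0.3784)·(0.991383) = 0.375104
L = 0.583675/0.375104 = 1.5560

Final: 1.5560


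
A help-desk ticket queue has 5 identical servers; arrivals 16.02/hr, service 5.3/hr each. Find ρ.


ρ = λ/(cμ) = 16.02/(5·5.3) = 16.02/26.50 = 0.6045

Final: 0.6045


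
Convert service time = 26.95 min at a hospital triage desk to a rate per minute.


μ = 1/(service time) in consistent units.
1 minute = 1 min, so μ = 1/26.95 = 0.03711 per minute

Final: 0.03711 /min


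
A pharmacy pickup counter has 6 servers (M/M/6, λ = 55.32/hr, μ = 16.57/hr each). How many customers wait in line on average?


a = λ/μ = 3.3386; ρ = a/6 = 0.5564
P₀ = 0.034386
Lq = P₀·a^c·ρ / (c!·(1−ρ)²) = 0.034386·1384.70729·0.5564/(720·0.19676)
= 0.18702

Final: 0.18702


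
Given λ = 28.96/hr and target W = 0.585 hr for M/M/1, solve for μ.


W = 1/(μ−λ) ⇒ μ − λ = 1/W = 1/0.585 = 1.7094
μ = λ + 1/W = 28.96 + 1.7094 = 30.6694 per hr

Final: 30.6694 /hr


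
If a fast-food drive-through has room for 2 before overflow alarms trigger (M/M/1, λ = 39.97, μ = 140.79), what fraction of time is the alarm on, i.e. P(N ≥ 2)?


ρ = 39.97/140.79 = 0.2839
P(N ≥ n) = ρ^n = 0.2839^2 = 0.080598

Final: 0.080598


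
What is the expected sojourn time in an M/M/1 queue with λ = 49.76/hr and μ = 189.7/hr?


W = 1/(μ−λ) = 1/(189.7 − 49.76) = 1/139.94 = 0.007146 hr

Final: 0.007146 hr


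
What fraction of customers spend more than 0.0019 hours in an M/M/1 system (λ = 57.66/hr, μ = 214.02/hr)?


W ~ Exponential(μ−λ) for M/M/1.
μ − λ = 214.02 − 57.66 = 156.3600
P(W > t) = e^{−(μ−λ)t} = e^{−0.2971} = 0.742982

Final: 0.742982


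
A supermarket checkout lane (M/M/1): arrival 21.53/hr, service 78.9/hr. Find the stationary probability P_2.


ρ = 21.53/78.9 = 0.2729
P_n = (1−ρ)·ρ^n = (1 − 0.2729)·0.2729^2 = 0.7271·0.074462 = 0.054143

Final: 0.054143


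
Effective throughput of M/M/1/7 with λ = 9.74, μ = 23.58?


ρ = 0.4131; P_K = (1−ρ)ρ^7/(1−ρ^8) = 0.001205
λ_eff = λ(1 − P_K) = 9.74·(1 − 0.001205) = 9.74·0.998795 = 9.7283 /hr

Final: 9.7283 /hr


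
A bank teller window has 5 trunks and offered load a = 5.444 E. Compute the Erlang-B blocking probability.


B(c,a) = (a^c/c!) / Σ_{k=0}^{c} a^k/k!
a^5/5! = 39.848258
Σ terms (k=0..5): 1.00000 + 5.44400 + 14.81857 + 26.89076 + 36.59833 + 39.84826 = 124.599913
B = 39.848258/124.599913 = 0.319810

Final: 0.319810


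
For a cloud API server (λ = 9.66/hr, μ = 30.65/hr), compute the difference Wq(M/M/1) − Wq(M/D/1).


ρ = 9.66/30.65 = 0.3152
Wq(M/M/1) = ρ/(μ−λ) = 0.3152/20.99 = 0.01502 hr
Wq(M/D/1) = ρ/(2(μ−λ)) = 0.007508 hr
Savings = 0.01502 − 0.007508 = 0.007508 hr

Final: 0.007508 hr


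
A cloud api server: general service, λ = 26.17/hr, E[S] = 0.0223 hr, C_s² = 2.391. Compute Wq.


ρ = λ·E[S] = 26.17·0.0223 = 0.5836
E[S²] = E[S]²(1+C_s²) = 0.0223²·(1+2.391) = 0.001686
Wq = λ·E[S²]/(2(1−ρ)) = 26.17·0.001686/(2·0.4164) = 0.05299 hr

Final: 0.05299 hr


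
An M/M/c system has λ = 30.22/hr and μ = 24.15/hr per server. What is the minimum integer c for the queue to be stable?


Stability requires cμ > λ ⇔ c > λ/μ.
λ/μ = 30.22/24.15 = 1.2513
Minimum integer c = ⌊1.2513⌋ + 1 = 2
Check: 2·24.15 = 48.30 > 30.22, while 1·24.15 = 24.15 ≤ 30.22

Final: 2 servers


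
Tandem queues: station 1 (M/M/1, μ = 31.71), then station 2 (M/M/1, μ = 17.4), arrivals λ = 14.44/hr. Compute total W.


Each node sees arrival rate λ = 14.44/hr (tandem ⇒ throughput preserved).
W₁ = 1/(μ₁−λ) = 1/(31.71−14.44) = 0.05790 hr
W₂ = 1/(μ₂−λ) = 1/(17.4−14.44) = 0.33784 hr
W_total = W₁ + W₂ = 0.05790 + 0.33784 = 0.39574 hr

Final: 0.39574 hr


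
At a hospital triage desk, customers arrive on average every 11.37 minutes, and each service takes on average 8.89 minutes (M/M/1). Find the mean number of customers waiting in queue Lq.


λ = 60/11.37 = 5.2770 /hr
μ = 60/8.89 = 6.7492 /hr
ρ = λ/μ = 5.2770/6.7492 = 0.7819
Lq = ρ²/(1−ρ) = 0.6113/0.2181 = 2.8028

Final: 2.8028


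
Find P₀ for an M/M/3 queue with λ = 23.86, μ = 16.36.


a = λ/μ = 23.86/16.36 = 1.4584; ρ = a/c = 0.4861
Σ_{k=0}^{2} a^k/k! (terms k=0..2) = 1.00000 + 1.45844 + 1.06352 = 3.52195
Tail: a^3/(3!(1−ρ)) = 3.10214/(6·0.5139) = 1.00617
P₀ = 1/(3.52195 + 1.00617) = 1/4.52812 = 0.220842

Final: 0.220842


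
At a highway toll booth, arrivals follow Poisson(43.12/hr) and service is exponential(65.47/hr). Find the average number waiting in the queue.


ρ = 43.12/65.47 = 0.6586
Lq = ρ²/(1−ρ) = 0.4338/0.3414 = 1.2707

Final: 1.2707


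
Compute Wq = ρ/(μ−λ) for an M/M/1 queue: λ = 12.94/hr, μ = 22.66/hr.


ρ = 12.94/22.66 = 0.5711
Wq = ρ/(μ−λ) = 0.5711/(22.66 − 12.94) = 0.5711/9.72 = 0.05875 hr

Final: 0.05875 hr


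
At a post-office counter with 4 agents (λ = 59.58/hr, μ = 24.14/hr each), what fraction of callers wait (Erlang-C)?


a = λ/μ = 2.4681; ρ = a/4 = 0.6170
P₀ = 0.076589 (from M/M/c formula)
C(c,a) = [a^c/(c!(1−ρ))]·P₀ = [37.10675/(24·0.3830)]·0.076589
= 4.03712·0.076589 = 0.309198

Final: 0.309198


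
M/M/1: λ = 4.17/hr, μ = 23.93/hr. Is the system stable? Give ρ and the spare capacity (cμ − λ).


Total capacity cμ = 1·23.93 = 23.93/hr
ρ = λ/(cμ) = 4.17/23.93 = 0.1743
Stable ⇔ ρ < 1: YES
Spare capacity = cμ − λ = 23.93 − 4.17 = 19.76/hr

Final: ρ = 0.1743; stable; margin = 19.76/hr


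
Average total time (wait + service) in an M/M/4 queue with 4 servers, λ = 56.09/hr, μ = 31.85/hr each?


a = 1.7611; ρ = 0.4403; P₀ = 0.168406
Lq = P₀·a^c·ρ/(c!(1−ρ)²) = 0.09484
Wq = Lq/λ = 0.09484/56.09 = 0.001691 hr
W = Wq + 1/μ = 0.001691 + 0.03140 = 0.03309 hr

Final: 0.03309 hr


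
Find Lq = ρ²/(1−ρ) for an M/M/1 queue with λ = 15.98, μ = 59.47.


ρ = 15.98/59.47 = 0.2687
Lq = ρ²/(1−ρ) = 0.07220/0.7313 = 0.09873

Final: 0.09873


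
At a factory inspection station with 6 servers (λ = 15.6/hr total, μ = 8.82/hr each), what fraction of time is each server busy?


ρ = λ/(cμ) = 15.6/(6·8.82) = 15.6/52.92 = 0.2948

Final: 0.2948
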